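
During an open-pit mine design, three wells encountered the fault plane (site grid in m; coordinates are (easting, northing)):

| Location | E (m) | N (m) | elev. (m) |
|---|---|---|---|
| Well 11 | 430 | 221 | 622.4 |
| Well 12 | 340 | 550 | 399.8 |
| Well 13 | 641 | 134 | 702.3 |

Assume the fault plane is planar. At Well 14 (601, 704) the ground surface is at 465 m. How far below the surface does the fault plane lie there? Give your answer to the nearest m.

Let the plane be z = a·E + b·N + c.
Well 12−Well 11: −90a + 329b = −222.6;  Well 13−Well 11: 211a − 87b = 79.9.
Solving gives a = 0.11237, b = −0.64586.
Then c = 622.4 − a·430 − b·221 = 716.81.
At (601, 704): z_contact = 67.5 − 454.7 + 716.81 = 329.7 m.
Depth below ground = 465 − 329.7 = 135 m.

135 m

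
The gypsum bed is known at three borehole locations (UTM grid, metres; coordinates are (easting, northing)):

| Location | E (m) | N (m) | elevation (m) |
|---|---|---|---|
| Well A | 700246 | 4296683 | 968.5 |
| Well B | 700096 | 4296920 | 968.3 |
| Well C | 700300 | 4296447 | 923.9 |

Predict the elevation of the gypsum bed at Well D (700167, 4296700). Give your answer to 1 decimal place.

936.4 m

Two edge vectors: Well A→Well B = (-150, 237, -0.2), Well A→Well C = (54, -236, -44.6).
Normal n = (Well A→Well B) × (Well A→Well C) = (-10617.4, -6700.8, 22602).
So ∂z/∂E = −n_x/n_z = 0.469754889 and ∂z/∂N = −n_y/n_z = 0.296469339.
Intercept c from Well A: 968.5 − 328943.98 − 1273834.77 = −1601810.25.
At (700167, 4296700): z = 328906.9 + 1273839.8 − 1601810.25 = 936.4 m.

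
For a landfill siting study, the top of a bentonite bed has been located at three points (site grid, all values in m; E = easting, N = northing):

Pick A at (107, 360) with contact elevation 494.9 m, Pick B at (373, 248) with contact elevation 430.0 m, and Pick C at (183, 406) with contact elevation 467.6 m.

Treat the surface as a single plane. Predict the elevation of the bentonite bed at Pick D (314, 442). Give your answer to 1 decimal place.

Two edge vectors: Pick A→Pick B = (266, -112, -64.9), Pick A→Pick C = (76, 46, -27.3).
Normal n = (Pick A→Pick B) × (Pick A→Pick C) = (6043, 2329.4, 20748).
So ∂z/∂E = −n_x/n_z = −0.29126 and ∂z/∂N = −n_y/n_z = −0.11227.
Intercept c from Pick A: 494.9 + 31.16 + 40.42 = 566.48.
At (314, 442): z = −91.5 − 49.6 + 566.48 = 425.4 m.

425.4 m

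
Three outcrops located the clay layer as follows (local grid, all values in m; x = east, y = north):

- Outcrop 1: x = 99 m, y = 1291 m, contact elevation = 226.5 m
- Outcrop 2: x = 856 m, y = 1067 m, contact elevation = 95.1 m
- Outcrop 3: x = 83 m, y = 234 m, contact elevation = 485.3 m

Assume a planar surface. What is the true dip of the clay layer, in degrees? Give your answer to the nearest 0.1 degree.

Two edge vectors: Outcrop 1→Outcrop 2 = (757, -224, -131.4), Outcrop 1→Outcrop 3 = (-16, -1057, 258.8).
Normal n = (Outcrop 1→Outcrop 2) × (Outcrop 1→Outcrop 3) = (-196861, -193809.2, -803733).
So ∂z/∂x = −n_x/n_z = −0.24493 and ∂z/∂y = −n_y/n_z = −0.24114.
Gradient magnitude |∇z| = √(a² + b²) = √(0.05999 + 0.05815) = 0.34371.
True dip = arctan(0.34371) = 19.0°, dipping toward NE (azimuth ≈ 045°).

19.0°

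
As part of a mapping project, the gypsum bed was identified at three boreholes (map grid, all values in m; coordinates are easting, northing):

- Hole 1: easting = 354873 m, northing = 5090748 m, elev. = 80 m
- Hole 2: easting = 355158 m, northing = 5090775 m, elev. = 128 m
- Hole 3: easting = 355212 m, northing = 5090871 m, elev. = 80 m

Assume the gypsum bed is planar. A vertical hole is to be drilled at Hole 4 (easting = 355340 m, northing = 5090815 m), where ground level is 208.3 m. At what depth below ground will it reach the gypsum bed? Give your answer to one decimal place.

Let the plane be z = a·easting + b·northing + c.
Hole 2−Hole 1: 285a + 27b = 48;  Hole 3−Hole 1: 339a + 123b = 0.
Solving gives a = 0.227936067, b = −0.628214038.
Then c = 80 − a·354873 − b·5090748 = 3117271.00.
At (355340, 5090815): z_contact = 80994.80 − 3198121.45 + 3117271.00 = 144.36 m.
Depth below ground = 208.3 − 144.36 = 63.9 m.

63.9 m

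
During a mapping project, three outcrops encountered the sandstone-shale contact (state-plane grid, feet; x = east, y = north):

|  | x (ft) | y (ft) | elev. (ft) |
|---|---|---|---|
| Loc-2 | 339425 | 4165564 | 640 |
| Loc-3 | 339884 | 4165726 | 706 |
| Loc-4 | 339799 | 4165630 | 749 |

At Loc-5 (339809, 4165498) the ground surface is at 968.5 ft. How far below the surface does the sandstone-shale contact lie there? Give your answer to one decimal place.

104.7 ft

Two edge vectors: Loc-2→Loc-3 = (459, 162, 66), Loc-2→Loc-4 = (374, 66, 109).
Normal n = (Loc-2→Loc-3) × (Loc-2→Loc-4) = (13302, -25347, -30294).
So ∂z/∂x = −n_x/n_z = 0.439096851 and ∂z/∂y = −n_y/n_z = −0.836700337.
Intercept c from Loc-2: 640 − 149040.45 + 3485328.80 = 3336928.35.
At (339809, 4165498): z_contact = 149209.06 − 3485273.58 + 3336928.35 = 863.84 ft.
Depth below ground = 968.5 − 863.84 = 104.7 ft.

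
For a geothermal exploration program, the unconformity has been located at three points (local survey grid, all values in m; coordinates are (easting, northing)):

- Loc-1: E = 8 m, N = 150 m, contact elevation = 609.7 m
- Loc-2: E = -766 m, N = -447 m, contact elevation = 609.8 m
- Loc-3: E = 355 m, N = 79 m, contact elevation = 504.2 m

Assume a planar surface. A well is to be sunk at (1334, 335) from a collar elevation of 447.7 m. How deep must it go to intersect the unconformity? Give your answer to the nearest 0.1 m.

99.1 m

Let the plane be z = a·E + b·N + c.
Loc-2−Loc-1: −774a − 597b = 0.1;  Loc-3−Loc-1: 347a − 71b = −105.5.
Solving gives a = −0.240318, b = 0.311401.
Then c = 609.7 − a·8 − b·150 = 564.91.
At (1334, 335): z_contact = −320.58 + 104.32 + 564.91 = 348.65 m.
Depth below ground = 447.7 − 348.65 = 99.1 m.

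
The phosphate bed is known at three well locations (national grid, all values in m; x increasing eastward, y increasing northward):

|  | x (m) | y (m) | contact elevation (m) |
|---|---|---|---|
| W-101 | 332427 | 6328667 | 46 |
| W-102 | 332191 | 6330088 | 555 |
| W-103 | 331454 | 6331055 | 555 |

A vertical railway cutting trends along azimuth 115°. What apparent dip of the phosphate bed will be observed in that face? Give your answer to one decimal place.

19.3°

Two edge vectors: W-101→W-102 = (-236, 1421, 509), W-101→W-103 = (-973, 2388, 509).
Normal n = (W-101→W-102) × (W-101→W-103) = (-492203, -375133, 819065).
So ∂z/∂x = −n_x/n_z = 0.60093 and ∂z/∂y = −n_y/n_z = 0.45800.
Unit vector along 115° is (sin 115°, cos 115°) = (0.9063, -0.4226).
Slope in that direction = a·(0.9063) + b·(-0.4226) = 0.35107.
Apparent dip = arctan|0.35107| = 19.3° (true dip is 37.1°, so apparent ≤ true as expected).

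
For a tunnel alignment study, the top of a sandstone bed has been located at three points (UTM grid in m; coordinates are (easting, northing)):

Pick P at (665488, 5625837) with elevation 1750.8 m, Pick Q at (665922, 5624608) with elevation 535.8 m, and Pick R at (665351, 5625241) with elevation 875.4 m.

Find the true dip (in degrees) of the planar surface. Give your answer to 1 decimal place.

56.7°

Let the plane be z = a·E + b·N + c.
Pick Q−Pick P: 434a − 1229b = −1215;  Pick R−Pick P: −137a − 596b = −875.4.
Solving gives a = 0.82364, b = 1.27946.
Gradient magnitude |∇z| = √(a² + b²) = √(0.67839 + 1.63703) = 1.52165.
True dip = arctan(1.52165) = 56.7°, dipping toward SSW (azimuth ≈ 213°).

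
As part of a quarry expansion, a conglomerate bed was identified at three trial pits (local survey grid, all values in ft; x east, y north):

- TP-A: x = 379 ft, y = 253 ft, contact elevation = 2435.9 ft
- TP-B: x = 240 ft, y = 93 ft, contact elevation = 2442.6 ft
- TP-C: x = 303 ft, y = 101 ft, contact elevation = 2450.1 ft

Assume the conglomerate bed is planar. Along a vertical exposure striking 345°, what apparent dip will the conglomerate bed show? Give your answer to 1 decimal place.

11.0°

Let the plane be z = a·x + b·y + c.
TP-B−TP-A: −139a − 160b = 6.7;  TP-C−TP-A: −76a − 152b = 14.2.
Solving gives a = 0.13979, b = −0.16331.
Unit vector along 345° is (sin 345°, cos 345°) = (-0.2588, 0.9659).
Slope in that direction = a·(-0.2588) + b·(0.9659) = −0.19393.
Apparent dip = arctan|0.19393| = 11.0° (true dip is 12.1°, so apparent ≤ true as expected).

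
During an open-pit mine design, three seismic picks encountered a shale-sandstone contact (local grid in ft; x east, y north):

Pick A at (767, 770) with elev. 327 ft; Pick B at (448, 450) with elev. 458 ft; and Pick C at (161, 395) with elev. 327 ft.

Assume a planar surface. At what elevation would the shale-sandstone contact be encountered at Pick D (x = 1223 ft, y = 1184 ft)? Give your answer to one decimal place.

Two edge vectors: Pick A→Pick B = (-319, -320, 131), Pick A→Pick C = (-606, -375, 0).
Normal n = (Pick A→Pick B) × (Pick A→Pick C) = (49125, -79386, -74295).
So ∂z/∂x = −n_x/n_z = 0.661215 and ∂z/∂y = −n_y/n_z = −1.068524.
Intercept c from Pick A: 327 − 507.15 + 822.76 = 642.61.
At (1223, 1184): z = 808.7 − 1265.1 + 642.61 = 186.1 ft.

186.1 ft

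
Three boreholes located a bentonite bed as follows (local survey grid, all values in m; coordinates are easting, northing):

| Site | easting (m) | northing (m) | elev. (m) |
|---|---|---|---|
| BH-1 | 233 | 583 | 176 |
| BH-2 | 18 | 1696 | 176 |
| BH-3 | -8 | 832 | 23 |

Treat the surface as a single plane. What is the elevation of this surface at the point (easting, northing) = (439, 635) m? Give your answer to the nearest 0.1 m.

347.4 m

Two edge vectors: BH-1→BH-2 = (-215, 1113, 0), BH-1→BH-3 = (-241, 249, -153).
Normal n = (BH-1→BH-2) × (BH-1→BH-3) = (-170289, -32895, 214698).
So ∂z/∂easting = −n_x/n_z = 0.793156 and ∂z/∂northing = −n_y/n_z = 0.153215.
Intercept c from BH-1: 176 − 184.81 − 89.32 = −98.13.
At (439, 635): z = 348.2 + 97.3 − 98.13 = 347.4 m.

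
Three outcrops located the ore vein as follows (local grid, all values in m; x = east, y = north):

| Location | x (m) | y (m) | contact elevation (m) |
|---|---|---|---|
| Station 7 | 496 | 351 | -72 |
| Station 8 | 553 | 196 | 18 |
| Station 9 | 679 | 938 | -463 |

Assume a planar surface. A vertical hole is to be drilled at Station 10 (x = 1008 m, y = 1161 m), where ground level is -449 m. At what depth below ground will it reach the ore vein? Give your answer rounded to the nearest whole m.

Two edge vectors: Station 7→Station 8 = (57, -155, 90), Station 7→Station 9 = (183, 587, -391).
Normal n = (Station 7→Station 8) × (Station 7→Station 9) = (7775, 38757, 61824).
So ∂z/∂x = −n_x/n_z = −0.12576 and ∂z/∂y = −n_y/n_z = −0.62689.
Intercept c from Station 7: -72 + 62.38 + 220.04 = 210.42.
At (1008, 1161): z_contact = −126.8 − 727.8 + 210.42 = -644.2 m.
Depth below ground = -449 − (-644.2) = 195 m.

195 m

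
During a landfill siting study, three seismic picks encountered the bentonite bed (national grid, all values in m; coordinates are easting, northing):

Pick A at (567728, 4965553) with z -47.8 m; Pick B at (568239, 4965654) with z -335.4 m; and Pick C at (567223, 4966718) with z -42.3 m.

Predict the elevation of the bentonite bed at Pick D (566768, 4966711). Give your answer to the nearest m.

196 m

Two edge vectors: Pick A→Pick B = (511, 101, -287.6), Pick A→Pick C = (-505, 1165, 5.5).
Normal n = (Pick A→Pick B) × (Pick A→Pick C) = (335609.5, 142427.5, 646320).
So ∂z/∂easting = −n_x/n_z = −0.51926213 and ∂z/∂northing = −n_y/n_z = −0.22036685.
Intercept c from Pick A: -47.8 + 294799.65 + 1094243.25 = 1388995.10.
At (566768, 4966711): z = −294301.2 − 1094498.4 + 1388995.10 = 195.5 m.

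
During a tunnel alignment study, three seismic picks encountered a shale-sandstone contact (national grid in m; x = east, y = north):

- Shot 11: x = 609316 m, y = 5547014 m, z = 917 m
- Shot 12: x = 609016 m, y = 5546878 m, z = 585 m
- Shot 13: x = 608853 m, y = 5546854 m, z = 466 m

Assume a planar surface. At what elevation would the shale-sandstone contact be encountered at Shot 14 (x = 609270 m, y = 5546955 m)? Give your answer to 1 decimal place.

Two edge vectors: Shot 11→Shot 12 = (-300, -136, -332), Shot 11→Shot 13 = (-463, -160, -451).
Normal n = (Shot 11→Shot 12) × (Shot 11→Shot 13) = (8216, 18416, -14968).
So ∂z/∂x = −n_x/n_z = 0.548904329 and ∂z/∂y = −n_y/n_z = 1.230358097.
Intercept c from Shot 11: 917 − 334456.19 − 6824813.59 = −7158352.78.
At (609270, 5546955): z = 334430.9 + 6824741.0 − 7158352.78 = 819.2 m.

819.2 m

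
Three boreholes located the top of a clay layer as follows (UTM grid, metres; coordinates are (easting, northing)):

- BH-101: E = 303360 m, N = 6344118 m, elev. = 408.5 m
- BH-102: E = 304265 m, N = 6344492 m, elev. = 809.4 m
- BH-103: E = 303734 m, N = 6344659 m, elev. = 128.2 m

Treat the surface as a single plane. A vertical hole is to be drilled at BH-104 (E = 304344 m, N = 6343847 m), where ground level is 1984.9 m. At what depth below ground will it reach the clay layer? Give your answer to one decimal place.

358.5 m

Let the plane be z = a·E + b·N + c.
BH-102−BH-101: 905a + 374b = 400.9;  BH-103−BH-101: 374a + 541b = −280.3.
Solving gives a = 0.919909702, b = −1.154059572.
Then c = 408.5 − a·303360 − b·6344118 = 7042834.80.
At (304344, 6343847): z_contact = 279969.00 − 7321177.35 + 7042834.80 = 1626.44 m.
Depth below ground = 1984.9 − 1626.44 = 358.5 m.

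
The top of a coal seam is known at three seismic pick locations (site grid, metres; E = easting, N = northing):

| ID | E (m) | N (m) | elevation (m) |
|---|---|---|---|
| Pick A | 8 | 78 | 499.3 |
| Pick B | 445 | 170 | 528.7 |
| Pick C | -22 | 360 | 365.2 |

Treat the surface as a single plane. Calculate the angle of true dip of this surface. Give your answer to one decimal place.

Two edge vectors: Pick A→Pick B = (437, 92, 29.4), Pick A→Pick C = (-30, 282, -134.1).
Normal n = (Pick A→Pick B) × (Pick A→Pick C) = (-20628, 57719.7, 125994).
So ∂z/∂E = −n_x/n_z = 0.16372 and ∂z/∂N = −n_y/n_z = −0.45811.
Gradient magnitude |∇z| = √(a² + b²) = √(0.02680 + 0.20987) = 0.48649.
True dip = arctan(0.48649) = 25.9°, dipping toward NNW (azimuth ≈ 340°).

25.9°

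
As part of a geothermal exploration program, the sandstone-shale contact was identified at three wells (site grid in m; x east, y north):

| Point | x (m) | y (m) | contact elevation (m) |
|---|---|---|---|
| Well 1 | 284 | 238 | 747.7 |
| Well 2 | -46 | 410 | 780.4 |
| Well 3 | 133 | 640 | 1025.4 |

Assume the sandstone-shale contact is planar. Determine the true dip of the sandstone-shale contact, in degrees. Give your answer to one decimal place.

41.2°

Let the plane be z = a·x + b·y + c.
Well 2−Well 1: −330a + 172b = 32.7;  Well 3−Well 1: −151a + 402b = 277.7.
Solving gives a = 0.32449, b = 0.81268.
Gradient magnitude |∇z| = √(a² + b²) = √(0.10529 + 0.66045) = 0.87507.
True dip = arctan(0.87507) = 41.2°, dipping toward SSW (azimuth ≈ 202°).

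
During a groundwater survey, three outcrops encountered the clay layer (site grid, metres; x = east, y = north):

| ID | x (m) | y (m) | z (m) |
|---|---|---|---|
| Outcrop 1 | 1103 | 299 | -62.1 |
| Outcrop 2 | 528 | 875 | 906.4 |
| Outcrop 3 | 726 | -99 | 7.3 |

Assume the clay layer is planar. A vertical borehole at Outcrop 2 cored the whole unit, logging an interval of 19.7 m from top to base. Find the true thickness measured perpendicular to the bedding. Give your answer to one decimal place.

12.6 m

Let the plane be z = a·x + b·y + c.
Outcrop 2−Outcrop 1: −575a + 576b = 968.5;  Outcrop 3−Outcrop 1: −377a − 398b = 69.4.
Solving gives a = −0.95389, b = 0.72919.
|∇z| = √(a²+b²) = 1.20068, so dip δ = arctan(1.20068) = 50.21°.
True thickness = vertical thickness × cos δ = 19.7 × cos 50.21° = 12.6 m.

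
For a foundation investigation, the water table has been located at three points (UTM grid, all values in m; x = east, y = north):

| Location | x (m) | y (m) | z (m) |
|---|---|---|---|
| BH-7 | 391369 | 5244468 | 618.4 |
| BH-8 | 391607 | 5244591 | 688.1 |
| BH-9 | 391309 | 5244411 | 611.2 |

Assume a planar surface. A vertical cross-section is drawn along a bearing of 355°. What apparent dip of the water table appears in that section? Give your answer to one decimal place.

Let the plane be z = a·x + b·y + c.
BH-8−BH-7: 238a + 123b = 69.7;  BH-9−BH-7: −60a − 57b = −7.2.
Solving gives a = 0.49908, b = −0.39903.
Unit vector along 355° is (sin 355°, cos 355°) = (-0.0872, 0.9962).
Slope in that direction = a·(-0.0872) + b·(0.9962) = −0.44101.
Apparent dip = arctan|0.44101| = 23.8° (true dip is 32.6°, so apparent ≤ true as expected).

23.8°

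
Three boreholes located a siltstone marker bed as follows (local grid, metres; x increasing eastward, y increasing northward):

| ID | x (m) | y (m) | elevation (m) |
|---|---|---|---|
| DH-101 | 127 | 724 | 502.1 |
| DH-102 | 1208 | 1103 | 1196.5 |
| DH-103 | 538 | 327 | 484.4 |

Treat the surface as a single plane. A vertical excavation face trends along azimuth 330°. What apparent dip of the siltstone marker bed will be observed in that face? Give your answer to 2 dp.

Two edge vectors: DH-101→DH-102 = (1081, 379, 694.4), DH-101→DH-103 = (411, -397, -17.7).
Normal n = (DH-101→DH-102) × (DH-101→DH-103) = (268968.5, 304532.1, -584926).
So ∂z/∂x = −n_x/n_z = 0.45983 and ∂z/∂y = −n_y/n_z = 0.52063.
Unit vector along 330° is (sin 330°, cos 330°) = (-0.5000, 0.8660).
Slope in that direction = a·(-0.5000) + b·(0.8660) = 0.22097.
Apparent dip = arctan|0.22097| = 12.46° (true dip is 34.8°, so apparent ≤ true as expected).

12.46°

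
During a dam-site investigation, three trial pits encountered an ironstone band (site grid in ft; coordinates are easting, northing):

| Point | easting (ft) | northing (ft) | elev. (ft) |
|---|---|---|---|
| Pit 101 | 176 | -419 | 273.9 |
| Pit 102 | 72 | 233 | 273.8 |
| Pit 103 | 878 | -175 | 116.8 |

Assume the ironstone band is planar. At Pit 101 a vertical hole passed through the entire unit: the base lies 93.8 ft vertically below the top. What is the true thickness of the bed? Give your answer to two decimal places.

91.71 ft

Let the plane be z = a·easting + b·northing + c.
Pit 102−Pit 101: −104a + 652b = −0.1;  Pit 103−Pit 101: 702a + 244b = −157.1.
Solving gives a = −0.21198, b = −0.03397.
|∇z| = √(a²+b²) = 0.21469, so dip δ = arctan(0.21469) = 12.12°.
True thickness = vertical thickness × cos δ = 93.8 × cos 12.12° = 91.71 ft.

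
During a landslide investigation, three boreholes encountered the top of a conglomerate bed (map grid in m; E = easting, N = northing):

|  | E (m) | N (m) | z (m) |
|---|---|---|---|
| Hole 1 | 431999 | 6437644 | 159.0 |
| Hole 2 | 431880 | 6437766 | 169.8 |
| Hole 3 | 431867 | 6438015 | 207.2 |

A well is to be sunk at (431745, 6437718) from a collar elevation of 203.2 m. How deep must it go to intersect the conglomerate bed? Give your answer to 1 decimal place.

49.8 m

Let the plane be z = a·E + b·N + c.
Hole 2−Hole 1: −119a + 122b = 10.8;  Hole 3−Hole 1: −132a + 371b = 48.2.
Solving gives a = 0.066806917, b = 0.153688715.
Then c = 159 − a·431999 − b·6437644 = −1018094.75.
At (431745, 6437718): z_contact = 28843.55 + 989404.60 − 1018094.75 = 153.40 m.
Depth below ground = 203.2 − 153.40 = 49.8 m.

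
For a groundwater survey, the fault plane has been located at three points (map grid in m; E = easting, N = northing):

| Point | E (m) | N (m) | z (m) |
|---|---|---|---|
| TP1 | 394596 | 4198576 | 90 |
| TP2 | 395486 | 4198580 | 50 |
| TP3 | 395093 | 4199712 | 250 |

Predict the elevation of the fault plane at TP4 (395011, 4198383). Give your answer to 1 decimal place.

40.0 m

Let the plane be z = a·E + b·N + c.
TP2−TP1: 890a + 4b = −40;  TP3−TP1: 497a + 1136b = 160.
Solving gives a = −0.045666626, b = 0.160824219.
Then c = 90 − a·394596 − b·4198576 = −657122.84.
At (395011, 4198383): z = −18038.8 + 675201.7 − 657122.84 = 40.0 m.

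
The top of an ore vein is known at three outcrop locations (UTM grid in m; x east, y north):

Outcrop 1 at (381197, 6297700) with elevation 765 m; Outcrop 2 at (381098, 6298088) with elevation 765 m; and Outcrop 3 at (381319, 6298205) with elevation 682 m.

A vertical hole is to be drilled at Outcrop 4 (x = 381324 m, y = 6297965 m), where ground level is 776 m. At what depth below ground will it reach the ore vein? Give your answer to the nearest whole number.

75 m

Let the plane be z = a·x + b·y + c.
Outcrop 2−Outcrop 1: −99a + 388b = 0;  Outcrop 3−Outcrop 1: 122a + 505b = −83.
Solving gives a = −0.33087095, b = −0.08442326.
Then c = 765 − a·381197 − b·6297700 = 658564.36.
At (381324, 6297965): z_contact = −126169.0 − 531694.7 + 658564.36 = 700.6 m.
Depth below ground = 776 − 700.6 = 75 m.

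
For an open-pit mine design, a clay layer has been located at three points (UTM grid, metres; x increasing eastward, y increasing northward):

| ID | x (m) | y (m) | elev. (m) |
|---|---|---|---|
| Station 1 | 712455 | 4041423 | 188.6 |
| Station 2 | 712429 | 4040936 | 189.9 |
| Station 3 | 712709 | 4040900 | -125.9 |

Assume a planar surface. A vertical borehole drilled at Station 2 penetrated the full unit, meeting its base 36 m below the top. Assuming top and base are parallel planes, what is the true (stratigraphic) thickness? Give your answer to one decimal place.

24.0 m

Two edge vectors: Station 1→Station 2 = (-26, -487, 1.3), Station 1→Station 3 = (254, -523, -314.5).
Normal n = (Station 1→Station 2) × (Station 1→Station 3) = (153841.4, -7846.8, 137296).
So ∂z/∂x = −n_x/n_z = −1.12051 and ∂z/∂y = −n_y/n_z = 0.05715.
|∇z| = √(a²+b²) = 1.12197, so dip δ = arctan(1.12197) = 48.29°.
True thickness = vertical thickness × cos δ = 36 × cos 48.29° = 24.0 m.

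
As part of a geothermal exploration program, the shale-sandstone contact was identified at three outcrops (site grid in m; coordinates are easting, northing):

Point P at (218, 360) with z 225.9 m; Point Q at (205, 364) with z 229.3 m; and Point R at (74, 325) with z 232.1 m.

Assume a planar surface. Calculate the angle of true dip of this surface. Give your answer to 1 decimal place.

Two edge vectors: Point P→Point Q = (-13, 4, 3.4), Point P→Point R = (-144, -35, 6.2).
Normal n = (Point P→Point Q) × (Point P→Point R) = (143.8, -409, 1031).
So ∂z/∂easting = −n_x/n_z = −0.13948 and ∂z/∂northing = −n_y/n_z = 0.39670.
Gradient magnitude |∇z| = √(a² + b²) = √(0.01945 + 0.15737) = 0.42051.
True dip = arctan(0.42051) = 22.8°, dipping toward SSE (azimuth ≈ 161°).

22.8°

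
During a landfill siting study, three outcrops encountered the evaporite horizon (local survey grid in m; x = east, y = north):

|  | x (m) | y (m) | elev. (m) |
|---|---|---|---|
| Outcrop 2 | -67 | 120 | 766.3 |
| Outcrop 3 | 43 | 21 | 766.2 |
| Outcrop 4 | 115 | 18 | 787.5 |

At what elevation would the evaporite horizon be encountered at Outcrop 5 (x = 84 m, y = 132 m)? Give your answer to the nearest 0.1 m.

817.3 m

Two edge vectors: Outcrop 2→Outcrop 3 = (110, -99, -0.1), Outcrop 2→Outcrop 4 = (182, -102, 21.2).
Normal n = (Outcrop 2→Outcrop 3) × (Outcrop 2→Outcrop 4) = (-2109, -2350.2, 6798).
So ∂z/∂x = −n_x/n_z = 0.31024 and ∂z/∂y = −n_y/n_z = 0.34572.
Intercept c from Outcrop 2: 766.3 + 20.79 − 41.49 = 745.60.
At (84, 132): z = 26.1 + 45.6 + 745.60 = 817.3 m.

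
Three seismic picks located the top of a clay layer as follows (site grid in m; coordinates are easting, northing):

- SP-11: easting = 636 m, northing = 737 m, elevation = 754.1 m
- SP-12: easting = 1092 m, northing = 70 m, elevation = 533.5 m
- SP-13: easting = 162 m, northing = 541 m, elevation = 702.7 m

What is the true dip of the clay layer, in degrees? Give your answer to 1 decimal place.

Two edge vectors: SP-11→SP-12 = (456, -667, -220.6), SP-11→SP-13 = (-474, -196, -51.4).
Normal n = (SP-11→SP-12) × (SP-11→SP-13) = (-8953.8, 128002.8, -405534).
So ∂z/∂easting = −n_x/n_z = −0.02208 and ∂z/∂northing = −n_y/n_z = 0.31564.
Gradient magnitude |∇z| = √(a² + b²) = √(0.00049 + 0.09963) = 0.31641.
True dip = arctan(0.31641) = 17.6°, dipping toward S (azimuth ≈ 176°).

17.6°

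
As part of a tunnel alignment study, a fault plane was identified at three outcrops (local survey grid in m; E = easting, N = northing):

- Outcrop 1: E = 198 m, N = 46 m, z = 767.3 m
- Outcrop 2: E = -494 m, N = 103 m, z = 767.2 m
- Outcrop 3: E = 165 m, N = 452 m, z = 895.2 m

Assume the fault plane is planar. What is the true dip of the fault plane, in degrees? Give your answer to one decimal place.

17.7°

Let the plane be z = a·E + b·N + c.
Outcrop 2−Outcrop 1: −692a + 57b = −0.1;  Outcrop 3−Outcrop 1: −33a + 406b = 127.9.
Solving gives a = 0.02627, b = 0.31716.
Gradient magnitude |∇z| = √(a² + b²) = √(0.00069 + 0.10059) = 0.31825.
True dip = arctan(0.31825) = 17.7°, dipping toward S (azimuth ≈ 185°).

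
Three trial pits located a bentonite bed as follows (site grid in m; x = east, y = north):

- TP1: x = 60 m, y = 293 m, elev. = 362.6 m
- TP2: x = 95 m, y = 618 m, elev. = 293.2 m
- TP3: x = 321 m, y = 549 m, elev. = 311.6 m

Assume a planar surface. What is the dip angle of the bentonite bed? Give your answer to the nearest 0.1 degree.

Let the plane be z = a·x + b·y + c.
TP2−TP1: 35a + 325b = −69.4;  TP3−TP1: 261a + 256b = −51.
Solving gives a = 0.01570, b = −0.21523.
Gradient magnitude |∇z| = √(a² + b²) = √(0.00025 + 0.04632) = 0.21580.
True dip = arctan(0.21580) = 12.2°, dipping toward N (azimuth ≈ 356°).

12.2°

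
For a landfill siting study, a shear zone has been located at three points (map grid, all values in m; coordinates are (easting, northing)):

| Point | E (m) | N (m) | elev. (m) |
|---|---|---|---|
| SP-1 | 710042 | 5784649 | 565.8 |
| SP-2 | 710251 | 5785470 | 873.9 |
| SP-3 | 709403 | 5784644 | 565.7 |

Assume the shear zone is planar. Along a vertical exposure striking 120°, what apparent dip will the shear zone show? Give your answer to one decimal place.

Let the plane be z = a·E + b·N + c.
SP-2−SP-1: 209a + 821b = 308.1;  SP-3−SP-1: −639a − 5b = −0.1.
Solving gives a = −0.00279, b = 0.37598.
Unit vector along 120° is (sin 120°, cos 120°) = (0.8660, -0.5000).
Slope in that direction = a·(0.8660) + b·(-0.5000) = −0.19040.
Apparent dip = arctan|0.19040| = 10.8° (true dip is 20.6°, so apparent ≤ true as expected).

10.8°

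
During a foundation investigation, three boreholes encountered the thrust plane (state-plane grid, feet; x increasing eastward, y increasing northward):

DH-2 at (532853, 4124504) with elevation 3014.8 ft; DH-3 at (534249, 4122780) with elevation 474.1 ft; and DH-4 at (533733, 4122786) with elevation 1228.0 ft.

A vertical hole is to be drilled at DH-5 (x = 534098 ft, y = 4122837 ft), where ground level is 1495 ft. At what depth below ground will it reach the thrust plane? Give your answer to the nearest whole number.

Two edge vectors: DH-2→DH-3 = (1396, -1724, -2540.7), DH-2→DH-4 = (880, -1718, -1786.8).
Normal n = (DH-2→DH-3) × (DH-2→DH-4) = (-1284479.4, 258556.8, -881208).
So ∂z/∂x = −n_x/n_z = −1.45763475 and ∂z/∂y = −n_y/n_z = 0.29341177.
Intercept c from DH-2: 3014.8 + 776705.05 − 1210178.02 = −430458.18.
At (534098, 4122837): z_contact = −778519.8 + 1209688.9 − 430458.18 = 710.9 ft.
Depth below ground = 1495 − 710.9 = 784 ft.

784 ft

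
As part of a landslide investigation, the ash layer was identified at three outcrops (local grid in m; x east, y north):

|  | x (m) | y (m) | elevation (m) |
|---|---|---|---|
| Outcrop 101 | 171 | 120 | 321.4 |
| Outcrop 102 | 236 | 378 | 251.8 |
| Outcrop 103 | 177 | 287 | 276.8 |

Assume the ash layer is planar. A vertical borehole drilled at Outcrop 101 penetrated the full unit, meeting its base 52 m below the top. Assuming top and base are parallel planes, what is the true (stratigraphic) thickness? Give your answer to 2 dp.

Two edge vectors: Outcrop 101→Outcrop 102 = (65, 258, -69.6), Outcrop 101→Outcrop 103 = (6, 167, -44.6).
Normal n = (Outcrop 101→Outcrop 102) × (Outcrop 101→Outcrop 103) = (116.4, 2481.4, 9307).
So ∂z/∂x = −n_x/n_z = −0.01251 and ∂z/∂y = −n_y/n_z = −0.26662.
|∇z| = √(a²+b²) = 0.26691, so dip δ = arctan(0.26691) = 14.94°.
True thickness = vertical thickness × cos δ = 52 × cos 14.94° = 50.24 m.

50.24 m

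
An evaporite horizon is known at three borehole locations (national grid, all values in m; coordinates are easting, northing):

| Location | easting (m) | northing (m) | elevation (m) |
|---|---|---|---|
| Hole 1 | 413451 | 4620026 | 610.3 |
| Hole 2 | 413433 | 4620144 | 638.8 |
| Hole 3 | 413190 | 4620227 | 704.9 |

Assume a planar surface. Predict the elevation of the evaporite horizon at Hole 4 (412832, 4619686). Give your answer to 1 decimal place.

Two edge vectors: Hole 1→Hole 2 = (-18, 118, 28.5), Hole 1→Hole 3 = (-261, 201, 94.6).
Normal n = (Hole 1→Hole 2) × (Hole 1→Hole 3) = (5434.3, -5735.7, 27180).
So ∂z/∂easting = −n_x/n_z = −0.199937454 and ∂z/∂northing = −n_y/n_z = 0.211026490.
Intercept c from Hole 1: 610.3 + 82664.34 − 974947.87 = −891673.23.
At (412832, 4619686): z = −82540.6 + 974876.1 − 891673.23 = 662.3 m.

662.3 m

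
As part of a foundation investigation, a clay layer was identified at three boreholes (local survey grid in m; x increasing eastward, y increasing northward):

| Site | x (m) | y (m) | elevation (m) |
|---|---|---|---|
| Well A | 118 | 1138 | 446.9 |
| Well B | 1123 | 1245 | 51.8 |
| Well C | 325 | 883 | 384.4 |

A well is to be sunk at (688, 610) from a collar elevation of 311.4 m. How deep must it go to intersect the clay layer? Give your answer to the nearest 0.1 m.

48.5 m

Two edge vectors: Well A→Well B = (1005, 107, -395.1), Well A→Well C = (207, -255, -62.5).
Normal n = (Well A→Well B) × (Well A→Well C) = (-107438, -18973.2, -278424).
So ∂z/∂x = −n_x/n_z = −0.385879 and ∂z/∂y = −n_y/n_z = −0.068145.
Intercept c from Well A: 446.9 + 45.53 + 77.55 = 569.98.
At (688, 610): z_contact = −265.48 − 41.57 + 569.98 = 262.93 m.
Depth below ground = 311.4 − 262.93 = 48.5 m.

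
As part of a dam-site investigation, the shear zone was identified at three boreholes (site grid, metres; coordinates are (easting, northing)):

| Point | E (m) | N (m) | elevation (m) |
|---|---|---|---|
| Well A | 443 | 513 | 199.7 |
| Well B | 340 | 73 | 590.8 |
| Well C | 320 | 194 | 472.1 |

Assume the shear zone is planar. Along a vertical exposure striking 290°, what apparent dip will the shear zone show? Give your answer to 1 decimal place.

Let the plane be z = a·E + b·N + c.
Well B−Well A: −103a − 440b = 391.1;  Well C−Well A: −123a − 319b = 272.4.
Solving gives a = 0.23068, b = −0.94286.
Unit vector along 290° is (sin 290°, cos 290°) = (-0.9397, 0.3420).
Slope in that direction = a·(-0.9397) + b·(0.3420) = −0.53924.
Apparent dip = arctan|0.53924| = 28.3° (true dip is 44.1°, so apparent ≤ true as expected).

28.3°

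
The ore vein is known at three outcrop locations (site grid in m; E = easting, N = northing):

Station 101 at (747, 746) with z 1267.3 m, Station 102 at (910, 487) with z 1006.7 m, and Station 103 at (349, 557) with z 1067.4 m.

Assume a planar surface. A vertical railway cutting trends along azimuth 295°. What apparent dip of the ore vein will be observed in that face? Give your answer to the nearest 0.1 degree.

Two edge vectors: Station 101→Station 102 = (163, -259, -260.6), Station 101→Station 103 = (-398, -189, -199.9).
Normal n = (Station 101→Station 102) × (Station 101→Station 103) = (2520.7, 136302.5, -133889).
So ∂z/∂E = −n_x/n_z = 0.01883 and ∂z/∂N = −n_y/n_z = 1.01803.
Unit vector along 295° is (sin 295°, cos 295°) = (-0.9063, 0.4226).
Slope in that direction = a·(-0.9063) + b·(0.4226) = 0.41317.
Apparent dip = arctan|0.41317| = 22.4° (true dip is 45.5°, so apparent ≤ true as expected).

22.4°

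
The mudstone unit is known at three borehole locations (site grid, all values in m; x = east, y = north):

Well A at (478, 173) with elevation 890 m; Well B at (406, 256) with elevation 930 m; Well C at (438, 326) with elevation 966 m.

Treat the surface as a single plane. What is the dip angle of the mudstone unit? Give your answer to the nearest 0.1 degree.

Two edge vectors: Well A→Well B = (-72, 83, 40), Well A→Well C = (-40, 153, 76).
Normal n = (Well A→Well B) × (Well A→Well C) = (188, 3872, -7696).
So ∂z/∂x = −n_x/n_z = 0.02443 and ∂z/∂y = −n_y/n_z = 0.50312.
Gradient magnitude |∇z| = √(a² + b²) = √(0.00060 + 0.25313) = 0.50371.
True dip = arctan(0.50371) = 26.7°, dipping toward S (azimuth ≈ 183°).

26.7°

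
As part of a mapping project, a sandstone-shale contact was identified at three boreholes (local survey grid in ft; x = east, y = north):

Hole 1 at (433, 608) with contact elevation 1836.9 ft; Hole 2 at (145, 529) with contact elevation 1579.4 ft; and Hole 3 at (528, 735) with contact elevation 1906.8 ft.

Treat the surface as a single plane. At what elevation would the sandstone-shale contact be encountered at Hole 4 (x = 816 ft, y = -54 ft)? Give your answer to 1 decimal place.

2293.6 ft

Two edge vectors: Hole 1→Hole 2 = (-288, -79, -257.5), Hole 1→Hole 3 = (95, 127, 69.9).
Normal n = (Hole 1→Hole 2) × (Hole 1→Hole 3) = (27180.4, -4331.3, -29071).
So ∂z/∂x = −n_x/n_z = 0.93497 and ∂z/∂y = −n_y/n_z = −0.14899.
Intercept c from Hole 1: 1836.9 − 404.84 + 90.59 = 1522.65.
At (816, -54): z = 762.9 + 8.0 + 1522.65 = 2293.6 ft.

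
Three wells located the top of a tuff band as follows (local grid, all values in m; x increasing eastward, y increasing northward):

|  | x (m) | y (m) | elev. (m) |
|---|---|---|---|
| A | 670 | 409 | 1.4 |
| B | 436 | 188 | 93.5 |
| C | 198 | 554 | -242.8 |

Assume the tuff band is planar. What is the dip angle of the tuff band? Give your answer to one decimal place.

38.1°

Let the plane be z = a·x + b·y + c.
B−A: −234a − 221b = 92.1;  C−A: −472a + 145b = −244.2.
Solving gives a = 0.29379, b = −0.72781.
Gradient magnitude |∇z| = √(a² + b²) = √(0.08631 + 0.52971) = 0.78487.
True dip = arctan(0.78487) = 38.1°, dipping toward NNW (azimuth ≈ 338°).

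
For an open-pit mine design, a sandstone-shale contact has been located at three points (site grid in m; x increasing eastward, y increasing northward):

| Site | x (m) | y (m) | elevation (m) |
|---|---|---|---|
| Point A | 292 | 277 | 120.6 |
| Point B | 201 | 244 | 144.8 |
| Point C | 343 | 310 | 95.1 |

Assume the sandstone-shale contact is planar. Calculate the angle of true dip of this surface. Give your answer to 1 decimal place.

Two edge vectors: Point A→Point B = (-91, -33, 24.2), Point A→Point C = (51, 33, -25.5).
Normal n = (Point A→Point B) × (Point A→Point C) = (42.9, -1086.3, -1320).
So ∂z/∂x = −n_x/n_z = 0.03250 and ∂z/∂y = −n_y/n_z = −0.82295.
Gradient magnitude |∇z| = √(a² + b²) = √(0.00106 + 0.67725) = 0.82360.
True dip = arctan(0.82360) = 39.5°, dipping toward N (azimuth ≈ 358°).

39.5°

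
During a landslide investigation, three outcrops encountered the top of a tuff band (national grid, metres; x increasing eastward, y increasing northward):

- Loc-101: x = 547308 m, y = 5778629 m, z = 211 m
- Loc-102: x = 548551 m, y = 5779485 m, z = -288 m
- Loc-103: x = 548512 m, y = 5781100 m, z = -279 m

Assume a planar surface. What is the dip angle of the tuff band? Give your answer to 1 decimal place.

21.7°

Let the plane be z = a·x + b·y + c.
Loc-102−Loc-101: 1243a + 856b = −499;  Loc-103−Loc-101: 1204a + 2471b = −490.
Solving gives a = −0.39866, b = −0.00405.
Gradient magnitude |∇z| = √(a² + b²) = √(0.15893 + 0.00002) = 0.39868.
True dip = arctan(0.39868) = 21.7°, dipping toward E (azimuth ≈ 089°).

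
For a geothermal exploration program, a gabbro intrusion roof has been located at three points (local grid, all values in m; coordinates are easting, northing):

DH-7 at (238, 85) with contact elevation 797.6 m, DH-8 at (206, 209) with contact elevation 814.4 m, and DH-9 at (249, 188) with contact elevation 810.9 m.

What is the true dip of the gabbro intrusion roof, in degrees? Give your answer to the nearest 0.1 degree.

7.5°

Let the plane be z = a·easting + b·northing + c.
DH-8−DH-7: −32a + 124b = 16.8;  DH-9−DH-7: 11a + 103b = 13.3.
Solving gives a = −0.01742, b = 0.13099.
Gradient magnitude |∇z| = √(a² + b²) = √(0.00030 + 0.01716) = 0.13214.
True dip = arctan(0.13214) = 7.5°, dipping toward S (azimuth ≈ 172°).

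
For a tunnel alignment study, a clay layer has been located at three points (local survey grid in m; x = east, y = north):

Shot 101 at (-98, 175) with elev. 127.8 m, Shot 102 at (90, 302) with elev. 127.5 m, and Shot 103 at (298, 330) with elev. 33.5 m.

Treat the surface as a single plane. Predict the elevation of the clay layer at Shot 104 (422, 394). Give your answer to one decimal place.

16.8 m

Two edge vectors: Shot 101→Shot 102 = (188, 127, -0.3), Shot 101→Shot 103 = (396, 155, -94.3).
Normal n = (Shot 101→Shot 102) × (Shot 101→Shot 103) = (-11929.6, 17609.6, -21152).
So ∂z/∂x = −n_x/n_z = −0.56399 and ∂z/∂y = −n_y/n_z = 0.83253.
Intercept c from Shot 101: 127.8 − 55.27 − 145.69 = −73.16.
At (422, 394): z = −238.0 + 328.0 − 73.16 = 16.8 m.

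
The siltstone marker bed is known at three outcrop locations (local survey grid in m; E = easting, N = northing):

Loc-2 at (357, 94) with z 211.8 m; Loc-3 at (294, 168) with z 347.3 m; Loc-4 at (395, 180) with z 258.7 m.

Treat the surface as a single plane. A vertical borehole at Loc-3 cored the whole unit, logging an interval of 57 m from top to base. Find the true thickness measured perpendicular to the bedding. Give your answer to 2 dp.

33.14 m

Let the plane be z = a·E + b·N + c.
Loc-3−Loc-2: −63a + 74b = 135.5;  Loc-4−Loc-2: 38a + 86b = 46.9.
Solving gives a = −0.99422, b = 0.98465.
|∇z| = √(a²+b²) = 1.39929, so dip δ = arctan(1.39929) = 54.45°.
True thickness = vertical thickness × cos δ = 57 × cos 54.45° = 33.14 m.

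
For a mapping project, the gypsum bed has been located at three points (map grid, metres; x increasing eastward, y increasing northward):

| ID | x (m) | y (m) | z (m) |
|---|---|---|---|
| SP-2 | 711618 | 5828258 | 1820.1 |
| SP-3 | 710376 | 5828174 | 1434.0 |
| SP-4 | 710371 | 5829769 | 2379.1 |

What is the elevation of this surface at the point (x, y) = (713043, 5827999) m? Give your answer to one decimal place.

2052.2 m

Let the plane be z = a·x + b·y + c.
SP-3−SP-2: −1242a − 84b = −386.1;  SP-4−SP-2: −1247a + 1511b = 559.
Solving gives a = 0.270737051, b = 0.593387890.
Then c = 1820.1 − a·711618 − b·5828258 = −3649258.98.
At (713043, 5827999): z = 193047.2 + 3458264.0 − 3649258.98 = 2052.2 m.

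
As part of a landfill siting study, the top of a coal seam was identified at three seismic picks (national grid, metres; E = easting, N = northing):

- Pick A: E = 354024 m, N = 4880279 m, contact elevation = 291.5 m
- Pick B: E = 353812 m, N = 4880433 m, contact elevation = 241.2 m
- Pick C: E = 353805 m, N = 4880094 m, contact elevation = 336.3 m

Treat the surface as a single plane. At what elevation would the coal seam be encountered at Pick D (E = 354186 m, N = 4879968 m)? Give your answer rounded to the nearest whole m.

384 m

Let the plane be z = a·E + b·N + c.
Pick B−Pick A: −212a + 154b = −50.3;  Pick C−Pick A: −219a − 185b = 44.8.
Solving gives a = 0.03298742, b = −0.28121213.
Then c = 291.5 − a·354024 − b·4880279 = 1361006.81.
At (354186, 4879968): z = 11683.7 − 1372306.2 + 1361006.81 = 384.3 m.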